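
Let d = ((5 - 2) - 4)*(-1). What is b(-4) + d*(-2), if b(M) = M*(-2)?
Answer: 6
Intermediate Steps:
b(M) = -2*M
d = 1 (d = (3 - 4)*(-1) = -1*(-1) = 1)
b(-4) + d*(-2) = -2*(-4) + 1*(-2) = 8 - 2 = 6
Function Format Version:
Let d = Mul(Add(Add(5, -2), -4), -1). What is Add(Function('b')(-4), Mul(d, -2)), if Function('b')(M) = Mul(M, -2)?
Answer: 6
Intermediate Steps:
Function('b')(M) = Mul(-2, M)
d = 1 (d = Mul(Add(3, -4), -1) = Mul(-1, -1) = 1)
Add(Function('b')(-4), Mul(d, -2)) = Add(Mul(-2, -4), Mul(1, -2)) = Add(8, -2) = 6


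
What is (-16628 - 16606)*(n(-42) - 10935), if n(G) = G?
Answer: 364809618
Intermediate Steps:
(-16628 - 16606)*(n(-42) - 10935) = (-16628 - 16606)*(-42 - 10935) = -33234*(-10977) = 364809618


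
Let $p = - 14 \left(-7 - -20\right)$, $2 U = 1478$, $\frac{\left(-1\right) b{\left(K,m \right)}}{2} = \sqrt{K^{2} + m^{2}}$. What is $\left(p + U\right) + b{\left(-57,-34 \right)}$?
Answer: $557 - 2 \sqrt{4405} \approx 424.26$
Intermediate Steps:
$b{\left(K,m \right)} = - 2 \sqrt{K^{2} + m^{2}}$
$U = 739$ ($U = \frac{1}{2} \cdot 1478 = 739$)
$p = -182$ ($p = - 14 \left(-7 + 20\right) = \left(-14\right) 13 = -182$)
$\left(p + U\right) + b{\left(-57,-34 \right)} = \left(-182 + 739\right) - 2 \sqrt{\left(-57\right)^{2} + \left(-34\right)^{2}} = 557 - 2 \sqrt{3249 + 1156} = 557 - 2 \sqrt{4405}$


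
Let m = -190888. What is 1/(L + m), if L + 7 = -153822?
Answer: -1/344717 ≈ -2.9009e-6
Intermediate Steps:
L = -153829 (L = -7 - 153822 = -153829)
1/(L + m) = 1/(-153829 - 190888) = 1/(-344717) = -1/344717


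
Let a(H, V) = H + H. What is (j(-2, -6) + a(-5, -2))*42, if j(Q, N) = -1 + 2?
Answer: -378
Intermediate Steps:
a(H, V) = 2*H
j(Q, N) = 1
(j(-2, -6) + a(-5, -2))*42 = (1 + 2*(-5))*42 = (1 - 10)*42 = -9*42 = -378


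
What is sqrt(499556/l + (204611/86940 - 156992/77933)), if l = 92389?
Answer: sqrt(62545307079001088603990059485)/104330201567130 ≈ 2.3971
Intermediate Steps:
sqrt(499556/l + (204611/86940 - 156992/77933)) = sqrt(499556/92389 + (204611/86940 - 156992/77933)) = sqrt(499556/92389 + 2297064583/6775495020) = sqrt(3596962689969907/625981209402780) = sqrt(62545307079001088603990059485)/104330201567130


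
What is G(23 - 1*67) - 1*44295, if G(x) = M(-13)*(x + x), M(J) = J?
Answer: -43151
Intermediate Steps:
G(x) = -26*x (G(x) = -13*(x + x) = -26*x)
G(23 - 1*67) - 1*44295 = -26*(23 - 1*67) - 1*44295 = -26*(23 - 67) - 44295 = -26*(-44) - 44295 = 1144 - 44295 = -43151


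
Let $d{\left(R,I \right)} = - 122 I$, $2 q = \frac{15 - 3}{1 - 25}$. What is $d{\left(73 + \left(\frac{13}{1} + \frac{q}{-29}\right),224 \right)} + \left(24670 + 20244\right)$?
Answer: $17586$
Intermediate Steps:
$q = - \frac{1}{4}$ ($q = \frac{\left(15 - 3\right) \frac{1}{1 - 25}}{2} = \frac{12 \frac{1}{-24}}{2} = \frac{12 \left(- \frac{1}{24}\right)}{2} = \frac{1}{2} \left(- \frac{1}{2}\right) = - \frac{1}{4} \approx -0.25$)
$d{\left(73 + \left(\frac{13}{1} + \frac{q}{-29}\right),224 \right)} + \left(24670 + 20244\right) = \left(-122\right) 224 + \left(24670 + 20244\right) = -27328 + 44914 = 17586$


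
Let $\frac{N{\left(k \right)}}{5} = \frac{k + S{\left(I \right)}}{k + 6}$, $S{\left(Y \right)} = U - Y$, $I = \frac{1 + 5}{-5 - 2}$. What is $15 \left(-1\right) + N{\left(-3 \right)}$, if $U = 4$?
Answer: $- \frac{250}{21} \approx -11.905$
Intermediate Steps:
$I = - \frac{6}{7}$ ($I = \frac{6}{-7} = 6 \left(- \frac{1}{7}\right) = - \frac{6}{7} \approx -0.85714$)
$S{\left(Y \right)} = 4 - Y$
$N{\left(k \right)} = \frac{5 \left(\frac{34}{7} + k\right)}{6 + k}$ ($N{\left(k \right)} = 5 \frac{k + \left(4 - - \frac{6}{7}\right)}{k + 6} = 5 \frac{k + \left(4 + \frac{6}{7}\right)}{6 + k} = 5 \frac{k + \frac{34}{7}}{6 + k} = 5 \frac{\frac{34}{7} + k}{6 + k} = \frac{5 \left(\frac{34}{7} + k\right)}{6 + k}$)
$15 \left(-1\right) + N{\left(-3 \right)} = 15 \left(-1\right) + \frac{5 \left(34 + 7 \left(-3\right)\right)}{7 \left(6 - 3\right)} = -15 + \frac{5 \left(34 - 21\right)}{7 \cdot 3} = -15 + \frac{5}{7} \cdot \frac{1}{3} \cdot 13 = -15 + \frac{65}{21} = - \frac{250}{21}$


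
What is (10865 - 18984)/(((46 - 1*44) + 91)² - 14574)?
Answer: 8119/5925 ≈ 1.3703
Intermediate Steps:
(10865 - 18984)/(((46 - 1*44) + 91)² - 14574) = -8119/(((46 - 44) + 91)² - 14574) = -8119/((2 + 91)² - 14574) = -8119/(93² - 14574) = -8119/(8649 - 14574) = -8119/(-5925) = -8119*(-1/5925) = 8119/5925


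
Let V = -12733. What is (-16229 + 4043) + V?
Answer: -24919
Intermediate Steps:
(-16229 + 4043) + V = (-16229 + 4043) - 12733 = -12186 - 12733 = -24919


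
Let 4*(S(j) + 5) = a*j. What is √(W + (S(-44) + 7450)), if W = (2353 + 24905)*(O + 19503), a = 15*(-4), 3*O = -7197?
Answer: √466228937 ≈ 21592.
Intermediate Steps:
O = -2399 (O = (⅓)*(-7197) = -2399)
a = -60
S(j) = -5 - 15*j (S(j) = -5 + (-60*j)/4 = -5 - 15*j)
W = 466220832 (W = (2353 + 24905)*(-2399 + 19503) = 27258*17104 = 466220832)
√(W + (S(-44) + 7450)) = √(466220832 + ((-5 - 15*(-44)) + 7450)) = √(466220832 + ((-5 + 660) + 7450)) = √(466220832 + (655 + 7450)) = √(466220832 + 8105) = √466228937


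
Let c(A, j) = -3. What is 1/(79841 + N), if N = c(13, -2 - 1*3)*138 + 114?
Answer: 1/79541 ≈ 1.2572e-5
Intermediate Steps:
N = -300 (N = -3*138 + 114 = -414 + 114 = -300)
1/(79841 + N) = 1/(79841 - 300) = 1/79541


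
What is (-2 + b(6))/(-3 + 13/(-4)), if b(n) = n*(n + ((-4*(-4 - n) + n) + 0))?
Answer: -248/5 ≈ -49.600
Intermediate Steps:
b(n) = n*(16 + 6*n) (b(n) = n*(n + (((16 + 4*n) + n) + 0)) = n*(n + ((16 + 5*n) + 0)) = n*(n + (16 + 5*n)) = n*(16 + 6*n))
(-2 + b(6))/(-3 + 13/(-4)) = (-2 + 2*6*(8 + 3*6))/(-3 + 13/(-4)) = (-2 + 2*6*(8 + 18))/(-3 + 13*(-¼)) = (-2 + 2*6*26)/(-3 - 13/4) = (-2 + 312)/(-25/4) = 310*(-4/25) = -248/5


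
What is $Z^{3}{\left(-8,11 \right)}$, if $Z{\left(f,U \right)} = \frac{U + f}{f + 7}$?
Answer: $-27$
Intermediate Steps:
$Z{\left(f,U \right)} = \frac{U + f}{7 + f}$
$Z^{3}{\left(-8,11 \right)} = \left(\frac{11 - 8}{7 - 8}\right)^{3} = \left(\frac{1}{-1} \cdot 3\right)^{3} = \left(\left(-1\right) 3\right)^{3} = \left(-3\right)^{3} = -27$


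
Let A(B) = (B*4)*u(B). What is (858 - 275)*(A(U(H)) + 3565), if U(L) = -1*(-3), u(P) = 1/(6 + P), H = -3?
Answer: 6237517/3 ≈ 2.0792e+6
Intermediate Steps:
U(L) = 3
A(B) = 4*B/(6 + B) (A(B) = (B*4)/(6 + B) = (4*B)/(6 + B) = 4*B/(6 + B))
(858 - 275)*(A(U(H)) + 3565) = (858 - 275)*(4*3/(6 + 3) + 3565) = 583*(4*3/9 + 3565) = 583*(4*3*(⅑) + 3565) = 583*(4/3 + 3565) = 583*(10699/3) = 6237517/3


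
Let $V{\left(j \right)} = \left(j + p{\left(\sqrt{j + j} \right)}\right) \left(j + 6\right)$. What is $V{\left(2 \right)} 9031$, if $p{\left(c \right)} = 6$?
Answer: $577984$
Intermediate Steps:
$V{\left(j \right)} = \left(6 + j\right)^{2}$ ($V{\left(j \right)} = \left(j + 6\right) \left(j + 6\right) = \left(6 + j\right) \left(6 + j\right) = \left(6 + j\right)^{2}$)
$V{\left(2 \right)} 9031 = \left(36 + 2^{2} + 12 \cdot 2\right) 9031 = \left(36 + 4 + 24\right) 9031 = 64 \cdot 9031 = 577984$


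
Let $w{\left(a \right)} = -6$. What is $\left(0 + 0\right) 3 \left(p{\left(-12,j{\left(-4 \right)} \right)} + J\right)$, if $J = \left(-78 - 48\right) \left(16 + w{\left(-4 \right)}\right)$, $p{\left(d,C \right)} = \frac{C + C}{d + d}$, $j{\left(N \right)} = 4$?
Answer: $0$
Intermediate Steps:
$p{\left(d,C \right)} = \frac{C}{d}$ ($p{\left(d,C \right)} = \frac{2 C}{2 d} = 2 C \frac{1}{2 d} = \frac{C}{d}$)
$J = -1260$ ($J = \left(-78 - 48\right) \left(16 - 6\right) = \left(-126\right) 10 = -1260$)
$\left(0 + 0\right) 3 \left(p{\left(-12,j{\left(-4 \right)} \right)} + J\right) = \left(0 + 0\right) 3 \left(\frac{4}{-12} - 1260\right) = 0 \cdot 3 \left(4 \left(- \frac{1}{12}\right) - 1260\right) = 0 \left(- \frac{1}{3} - 1260\right) = 0 \left(- \frac{3781}{3}\right) = 0$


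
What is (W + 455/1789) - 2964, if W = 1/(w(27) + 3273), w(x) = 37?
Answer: -17550084921/5921590 ≈ -2963.7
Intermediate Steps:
W = 1/3310 (W = 1/(37 + 3273) = 1/3310 ≈ 0.00030211)
(W + 455/1789) - 2964 = (1/3310 + 455/1789) - 2964 = 1507839/5921590 - 2964 = -17550084921/5921590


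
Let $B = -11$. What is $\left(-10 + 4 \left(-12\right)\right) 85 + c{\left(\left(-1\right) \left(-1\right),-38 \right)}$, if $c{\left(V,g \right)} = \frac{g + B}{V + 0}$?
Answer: $-4979$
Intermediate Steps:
$c{\left(V,g \right)} = \frac{-11 + g}{V}$ ($c{\left(V,g \right)} = \frac{g - 11}{V + 0} = \frac{-11 + g}{V}$)
$\left(-10 + 4 \left(-12\right)\right) 85 + c{\left(\left(-1\right) \left(-1\right),-38 \right)} = \left(-10 + 4 \left(-12\right)\right) 85 + \frac{-11 - 38}{\left(-1\right) \left(-1\right)} = \left(-10 - 48\right) 85 + 1^{-1} \left(-49\right) = \left(-58\right) 85 + 1 \left(-49\right) = -4930 - 49 = -4979$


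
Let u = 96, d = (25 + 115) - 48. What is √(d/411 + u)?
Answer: 2*√4063557/411 ≈ 9.8094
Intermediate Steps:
d = 92 (d = 140 - 48 = 92)
√(d/411 + u) = √(92/411 + 96) = √(39548/411) = 2*√4063557/411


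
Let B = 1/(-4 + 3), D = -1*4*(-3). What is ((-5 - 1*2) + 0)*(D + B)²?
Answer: -847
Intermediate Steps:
D = 12 (D = -4*(-3) = 12)
B = -1 (B = 1/(-1) = -1)
((-5 - 1*2) + 0)*(D + B)² = ((-5 - 1*2) + 0)*(12 - 1)² = ((-5 - 2) + 0)*11² = (-7 + 0)*121 = -7*121 = -847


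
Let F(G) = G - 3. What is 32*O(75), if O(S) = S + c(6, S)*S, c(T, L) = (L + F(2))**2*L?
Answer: 985682400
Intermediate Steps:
F(G) = -3 + G
c(T, L) = L*(-1 + L)**2 (c(T, L) = (L + (-3 + 2))**2*L = (L - 1)**2*L = (-1 + L)**2*L = L*(-1 + L)**2)
O(S) = S + S**2*(-1 + S)**2 (O(S) = S + (S*(-1 + S)**2)*S = S + S**2*(-1 + S)**2)
32*O(75) = 32*(75*(1 + 75*(-1 + 75)**2)) = 32*(75*(1 + 75*74**2)) = 32*(75*(1 + 75*5476)) = 32*(75*(1 + 410700)) = 32*(75*410701) = 32*30802575 = 985682400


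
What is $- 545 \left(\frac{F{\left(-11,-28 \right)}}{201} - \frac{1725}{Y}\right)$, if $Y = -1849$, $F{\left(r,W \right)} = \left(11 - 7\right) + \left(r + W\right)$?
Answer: $- \frac{153695450}{371649} \approx -413.55$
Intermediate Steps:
$F{\left(r,W \right)} = 4 + W + r$ ($F{\left(r,W \right)} = 4 + \left(W + r\right) = 4 + W + r$)
$- 545 \left(\frac{F{\left(-11,-28 \right)}}{201} - \frac{1725}{Y}\right) = - 545 \left(\frac{4 - 28 - 11}{201} - \frac{1725}{-1849}\right) = - 545 \left(\left(-35\right) \frac{1}{201} - - \frac{1725}{1849}\right) = - 545 \left(- \frac{35}{201} + \frac{1725}{1849}\right) = \left(-545\right) \frac{282010}{371649} = - \frac{153695450}{371649}$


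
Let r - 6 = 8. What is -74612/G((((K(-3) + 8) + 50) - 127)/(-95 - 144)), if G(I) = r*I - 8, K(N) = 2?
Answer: 8916134/487 ≈ 18308.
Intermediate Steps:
r = 14 (r = 6 + 8 = 14)
G(I) = -8 + 14*I (G(I) = 14*I - 8 = -8 + 14*I)
-74612/G((((K(-3) + 8) + 50) - 127)/(-95 - 144)) = -74612/(-8 + 14*((((2 + 8) + 50) - 127)/(-95 - 144))) = -74612/(-8 + 14*(((10 + 50) - 127)/(-239))) = -74612/(-8 + 14*((60 - 127)*(-1/239))) = -74612/(-8 + 14*(-67*(-1/239))) = -74612/(-8 + 14*(67/239)) = -74612/(-8 + 938/239) = -74612/(-974/239) = -74612*(-239/974) = 8916134/487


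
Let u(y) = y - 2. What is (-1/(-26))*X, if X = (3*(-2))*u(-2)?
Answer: 12/13 ≈ 0.92308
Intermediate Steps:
u(y) = -2 + y
X = 24 (X = (3*(-2))*(-2 - 2) = -6*(-4) = 24)
(-1/(-26))*X = -1/(-26)*24 = -1*(-1/26)*24 = (1/26)*24 = 12/13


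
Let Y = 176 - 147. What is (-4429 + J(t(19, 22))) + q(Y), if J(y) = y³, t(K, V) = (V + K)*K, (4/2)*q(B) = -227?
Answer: 945449193/2 ≈ 4.7272e+8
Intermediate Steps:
Y = 29
q(B) = -227/2 (q(B) = (½)*(-227) = -227/2)
t(K, V) = K*(K + V) (t(K, V) = (K + V)*K = K*(K + V))
(-4429 + J(t(19, 22))) + q(Y) = (-4429 + (19*(19 + 22))³) - 227/2 = (-4429 + (19*41)³) - 227/2 = (-4429 + 779³) - 227/2 = (-4429 + 472729139) - 227/2 = 472724710 - 227/2 = 945449193/2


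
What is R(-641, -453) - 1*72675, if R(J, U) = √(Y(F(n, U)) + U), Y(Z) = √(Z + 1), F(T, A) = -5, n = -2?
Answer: -72675 + √(-453 + 2*I) ≈ -72675.0 + 21.284*I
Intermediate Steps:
Y(Z) = √(1 + Z)
R(J, U) = √(U + 2*I) (R(J, U) = √(√(1 - 5) + U) = √(√(-4) + U) = √(2*I + U) = √(U + 2*I))
R(-641, -453) - 1*72675 = √(-453 + 2*I) - 1*72675 = √(-453 + 2*I) - 72675 = -72675 + √(-453 + 2*I)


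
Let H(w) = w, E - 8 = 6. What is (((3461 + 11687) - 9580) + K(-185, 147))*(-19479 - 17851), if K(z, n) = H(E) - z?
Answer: -215282110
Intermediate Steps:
E = 14 (E = 8 + 6 = 14)
K(z, n) = 14 - z
(((3461 + 11687) - 9580) + K(-185, 147))*(-19479 - 17851) = (((3461 + 11687) - 9580) + (14 - 1*(-185)))*(-19479 - 17851) = ((15148 - 9580) + (14 + 185))*(-37330) = (5568 + 199)*(-37330) = 5767*(-37330) = -215282110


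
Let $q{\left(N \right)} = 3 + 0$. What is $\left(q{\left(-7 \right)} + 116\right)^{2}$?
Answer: $14161$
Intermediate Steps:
$q{\left(N \right)} = 3$
$\left(q{\left(-7 \right)} + 116\right)^{2} = \left(3 + 116\right)^{2} = 119^{2} = 14161$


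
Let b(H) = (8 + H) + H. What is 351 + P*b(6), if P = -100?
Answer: -1649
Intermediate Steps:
b(H) = 8 + 2*H
351 + P*b(6) = 351 - 100*(8 + 2*6) = 351 - 100*(8 + 12) = 351 - 100*20 = 351 - 2000 = -1649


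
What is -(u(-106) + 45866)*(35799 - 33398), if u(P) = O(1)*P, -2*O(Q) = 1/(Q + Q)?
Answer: -220375785/2 ≈ -1.1019e+8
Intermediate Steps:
O(Q) = -1/(4*Q) (O(Q) = -1/(2*(Q + Q)) = -1/(2*Q)/2 = -1/(4*Q))
u(P) = -P/4 (u(P) = (-¼/1)*P = (-¼*1)*P = -P/4)
-(u(-106) + 45866)*(35799 - 33398) = -(-¼*(-106) + 45866)*(35799 - 33398) = -(53/2 + 45866)*2401 = -91785*2401/2 = -1*220375785/2 = -220375785/2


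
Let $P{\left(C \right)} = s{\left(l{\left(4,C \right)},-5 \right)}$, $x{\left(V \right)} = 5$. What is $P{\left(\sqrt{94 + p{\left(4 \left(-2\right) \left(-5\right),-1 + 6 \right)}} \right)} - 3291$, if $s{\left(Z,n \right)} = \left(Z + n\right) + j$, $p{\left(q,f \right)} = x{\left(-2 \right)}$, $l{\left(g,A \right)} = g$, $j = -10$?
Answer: $-3302$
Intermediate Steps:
$p{\left(q,f \right)} = 5$
$s{\left(Z,n \right)} = -10 + Z + n$ ($s{\left(Z,n \right)} = \left(Z + n\right) - 10 = -10 + Z + n$)
$P{\left(C \right)} = -11$ ($P{\left(C \right)} = -10 + 4 - 5 = -11$)
$P{\left(\sqrt{94 + p{\left(4 \left(-2\right) \left(-5\right),-1 + 6 \right)}} \right)} - 3291 = -11 - 3291 = -3302$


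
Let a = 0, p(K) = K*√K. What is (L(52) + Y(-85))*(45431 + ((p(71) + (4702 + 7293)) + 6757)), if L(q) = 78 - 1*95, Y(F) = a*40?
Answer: -1091111 - 1207*√71 ≈ -1.1013e+6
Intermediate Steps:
p(K) = K^(3/2)
Y(F) = 0 (Y(F) = 0*40 = 0)
L(q) = -17 (L(q) = 78 - 95 = -17)
(L(52) + Y(-85))*(45431 + ((p(71) + (4702 + 7293)) + 6757)) = (-17 + 0)*(45431 + ((71^(3/2) + (4702 + 7293)) + 6757)) = -17*(45431 + ((71*√71 + 11995) + 6757)) = -17*(45431 + ((11995 + 71*√71) + 6757)) = -17*(45431 + (18752 + 71*√71)) = -17*(64183 + 71*√71) = -1091111 - 1207*√71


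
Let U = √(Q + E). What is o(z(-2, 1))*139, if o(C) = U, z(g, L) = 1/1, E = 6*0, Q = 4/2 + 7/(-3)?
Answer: 139*I*√3/3 ≈ 80.252*I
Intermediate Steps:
Q = -⅓ (Q = 4*(½) + 7*(-⅓) = 2 - 7/3 = -⅓ ≈ -0.33333)
E = 0
U = I*√3/3 (U = √(-⅓ + 0) = √(-⅓) = I*√3/3 ≈ 0.57735*I)
z(g, L) = 1
o(C) = I*√3/3
o(z(-2, 1))*139 = (I*√3/3)*139 = 139*I*√3/3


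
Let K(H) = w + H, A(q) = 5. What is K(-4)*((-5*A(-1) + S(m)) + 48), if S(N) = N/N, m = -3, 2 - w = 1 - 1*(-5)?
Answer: -192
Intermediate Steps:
w = -4 (w = 2 - (1 - 1*(-5)) = 2 - (1 + 5) = 2 - 1*6 = 2 - 6 = -4)
S(N) = 1
K(H) = -4 + H
K(-4)*((-5*A(-1) + S(m)) + 48) = (-4 - 4)*((-5*5 + 1) + 48) = -8*((-25 + 1) + 48) = -8*(-24 + 48) = -8*24 = -192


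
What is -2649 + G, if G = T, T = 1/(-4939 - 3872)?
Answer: -23340340/8811 ≈ -2649.0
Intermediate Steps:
T = -1/8811 (T = 1/(-8811) = -1/8811 ≈ -0.00011349)
G = -1/8811 ≈ -0.00011349
-2649 + G = -2649 - 1/8811 = -23340340/8811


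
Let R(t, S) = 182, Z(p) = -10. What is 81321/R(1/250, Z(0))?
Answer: 81321/182 ≈ 446.82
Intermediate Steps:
81321/R(1/250, Z(0)) = 81321/182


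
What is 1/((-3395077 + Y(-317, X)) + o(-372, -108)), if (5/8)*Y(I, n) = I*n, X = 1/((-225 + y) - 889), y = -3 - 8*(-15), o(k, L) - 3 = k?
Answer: -4985/16926295774 ≈ -2.9451e-7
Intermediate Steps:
o(k, L) = 3 + k
y = 117 (y = -3 + 120 = 117)
X = -1/997 (X = 1/((-225 + 117) - 889) = 1/(-108 - 889) = 1/(-997) = -1/997 ≈ -0.0010030)
Y(I, n) = 8*I*n/5 (Y(I, n) = 8*(I*n)/5 = 8*I*n/5)
1/((-3395077 + Y(-317, X)) + o(-372, -108)) = 1/((-3395077 + (8/5)*(-317)*(-1/997)) + (3 - 372)) = 1/((-3395077 + 2536/4985) - 369) = 1/(-16924456309/4985 - 369) = 1/(-16926295774/4985) = -4985/16926295774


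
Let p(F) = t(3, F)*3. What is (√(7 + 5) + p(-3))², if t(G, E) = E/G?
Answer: 21 - 12*√3 ≈ 0.21539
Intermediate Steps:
p(F) = F (p(F) = (F/3)*3 = F)
(√(7 + 5) + p(-3))² = (√(7 + 5) - 3)² = (√12 - 3)² = (2*√3 - 3)² = (-3 + 2*√3)²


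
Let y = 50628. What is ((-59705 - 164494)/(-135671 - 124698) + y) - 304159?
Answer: -66011388740/260369 ≈ -2.5353e+5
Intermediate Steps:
((-59705 - 164494)/(-135671 - 124698) + y) - 304159 = ((-59705 - 164494)/(-135671 - 124698) + 50628) - 304159 = (-224199/(-260369) + 50628) - 304159 = (-224199*(-1/260369) + 50628) - 304159 = (224199/260369 + 50628) - 304159 = 13182185931/260369 - 304159 = -66011388740/260369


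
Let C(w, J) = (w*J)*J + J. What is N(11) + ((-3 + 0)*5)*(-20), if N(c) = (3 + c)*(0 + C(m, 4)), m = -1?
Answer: 132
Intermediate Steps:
C(w, J) = J + w*J² (C(w, J) = (J*w)*J + J = w*J² + J = J + w*J²)
N(c) = -36 - 12*c (N(c) = (3 + c)*(0 + 4*(1 + 4*(-1))) = (3 + c)*(0 + 4*(1 - 4)) = (3 + c)*(0 + 4*(-3)) = (3 + c)*(0 - 12) = (3 + c)*(-12) = -36 - 12*c)
N(11) + ((-3 + 0)*5)*(-20) = (-36 - 12*11) + ((-3 + 0)*5)*(-20) = (-36 - 132) - 3*5*(-20) = -168 - 15*(-20) = -168 + 300 = 132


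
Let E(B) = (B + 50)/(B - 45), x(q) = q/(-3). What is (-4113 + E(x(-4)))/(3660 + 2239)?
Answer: -538957/772769 ≈ -0.69744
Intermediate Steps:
x(q) = -q/3 (x(q) = q*(-⅓) = -q/3)
E(B) = (50 + B)/(-45 + B)
(-4113 + E(x(-4)))/(3660 + 2239) = (-4113 + (50 - ⅓*(-4))/(-45 - ⅓*(-4)))/(3660 + 2239) = (-4113 + (50 + 4/3)/(-45 + 4/3))/5899 = (-4113 + (154/3)/(-131/3))*(1/5899) = (-4113 - 3/131*154/3)*(1/5899) = (-4113 - 154/131)*(1/5899) = -538957/131*1/5899 = -538957/772769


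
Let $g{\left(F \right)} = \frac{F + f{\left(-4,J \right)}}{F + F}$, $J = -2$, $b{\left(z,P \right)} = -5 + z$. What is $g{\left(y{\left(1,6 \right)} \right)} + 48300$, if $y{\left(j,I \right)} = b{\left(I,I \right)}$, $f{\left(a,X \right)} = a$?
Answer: $\frac{96597}{2} \approx 48299.0$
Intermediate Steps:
$y{\left(j,I \right)} = -5 + I$
$g{\left(F \right)} = \frac{-4 + F}{2 F}$ ($g{\left(F \right)} = \frac{F - 4}{F + F} = \frac{-4 + F}{2 F}$)
$g{\left(y{\left(1,6 \right)} \right)} + 48300 = \frac{-4 + \left(-5 + 6\right)}{2 \left(-5 + 6\right)} + 48300 = \frac{-4 + 1}{2 \cdot 1} + 48300 = \frac{1}{2} \cdot 1 \left(-3\right) + 48300 = - \frac{3}{2} + 48300 = \frac{96597}{2}$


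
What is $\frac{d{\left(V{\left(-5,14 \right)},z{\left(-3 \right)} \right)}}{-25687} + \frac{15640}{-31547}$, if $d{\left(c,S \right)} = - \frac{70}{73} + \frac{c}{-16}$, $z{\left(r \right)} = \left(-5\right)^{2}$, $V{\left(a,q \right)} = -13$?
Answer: $- \frac{469232391703}{946486217552} \approx -0.49576$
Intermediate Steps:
$z{\left(r \right)} = 25$
$d{\left(c,S \right)} = - \frac{70}{73} - \frac{c}{16}$ ($d{\left(c,S \right)} = \left(-70\right) \frac{1}{73} + c \left(- \frac{1}{16}\right) = - \frac{70}{73} - \frac{c}{16}$)
$\frac{d{\left(V{\left(-5,14 \right)},z{\left(-3 \right)} \right)}}{-25687} + \frac{15640}{-31547} = \frac{- \frac{70}{73} - - \frac{13}{16}}{-25687} + \frac{15640}{-31547} = \left(- \frac{70}{73} + \frac{13}{16}\right) \left(- \frac{1}{25687}\right) + 15640 \left(- \frac{1}{31547}\right) = \left(- \frac{171}{1168}\right) \left(- \frac{1}{25687}\right) - \frac{15640}{31547} = \frac{171}{30002416} - \frac{15640}{31547} = - \frac{469232391703}{946486217552}$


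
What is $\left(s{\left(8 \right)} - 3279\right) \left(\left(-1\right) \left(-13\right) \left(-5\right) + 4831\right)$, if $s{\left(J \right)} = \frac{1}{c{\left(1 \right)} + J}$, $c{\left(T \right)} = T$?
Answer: $- \frac{140644660}{9} \approx -1.5627 \cdot 10^{7}$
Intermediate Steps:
$s{\left(J \right)} = \frac{1}{1 + J}$
$\left(s{\left(8 \right)} - 3279\right) \left(\left(-1\right) \left(-13\right) \left(-5\right) + 4831\right) = \left(\frac{1}{1 + 8} - 3279\right) \left(\left(-1\right) \left(-13\right) \left(-5\right) + 4831\right) = \left(\frac{1}{9} - 3279\right) \left(13 \left(-5\right) + 4831\right) = \left(\frac{1}{9} - 3279\right) \left(-65 + 4831\right) = \left(- \frac{29510}{9}\right) 4766 = - \frac{140644660}{9}$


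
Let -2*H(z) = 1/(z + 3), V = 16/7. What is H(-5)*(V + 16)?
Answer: 32/7 ≈ 4.5714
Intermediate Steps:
V = 16/7 (V = 16*(1/7) = 16/7 ≈ 2.2857)
H(z) = -1/(2*(3 + z)) (H(z) = -1/(2*(z + 3)) = -1/(2*(3 + z)))
H(-5)*(V + 16) = (-1/(6 + 2*(-5)))*(16/7 + 16) = -1/(6 - 10)*(128/7) = -1/(-4)*(128/7) = -1*(-1/4)*(128/7) = (1/4)*(128/7) = 32/7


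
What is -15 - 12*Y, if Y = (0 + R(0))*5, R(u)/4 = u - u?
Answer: -15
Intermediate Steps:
R(u) = 0 (R(u) = 4*(u - u) = 4*0 = 0)
Y = 0 (Y = (0 + 0)*5 = 0*5 = 0)
-15 - 12*Y = -15 - 12*0 = -15 + 0 = -15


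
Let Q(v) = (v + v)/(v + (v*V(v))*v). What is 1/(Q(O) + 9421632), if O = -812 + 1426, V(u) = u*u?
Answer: 231475545/2180877401989442 ≈ 1.0614e-7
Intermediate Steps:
V(u) = u**2
O = 614
Q(v) = 2*v/(v + v**4) (Q(v) = (v + v)/(v + (v*v**2)*v) = (2*v)/(v + v**3*v) = (2*v)/(v + v**4) = 2*v/(v + v**4))
1/(Q(O) + 9421632) = 1/(2/(1 + 614**3) + 9421632) = 1/(2/(1 + 231475544) + 9421632) = 1/(2/231475545 + 9421632) = 1/(2180877401989442/231475545) = 231475545/2180877401989442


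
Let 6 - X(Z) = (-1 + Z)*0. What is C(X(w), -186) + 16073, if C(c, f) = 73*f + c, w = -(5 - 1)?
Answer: 2501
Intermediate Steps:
w = -4 (w = -1*4 = -4)
X(Z) = 6 (X(Z) = 6 - (-1 + Z)*0 = 6 - 1*0 = 6 + 0 = 6)
C(c, f) = c + 73*f
C(X(w), -186) + 16073 = (6 + 73*(-186)) + 16073 = (6 - 13578) + 16073 = -13572 + 16073 = 2501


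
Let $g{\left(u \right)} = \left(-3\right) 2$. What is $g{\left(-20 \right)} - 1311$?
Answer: $-1317$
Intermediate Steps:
$g{\left(u \right)} = -6$
$g{\left(-20 \right)} - 1311 = -6 - 1311 = -1317$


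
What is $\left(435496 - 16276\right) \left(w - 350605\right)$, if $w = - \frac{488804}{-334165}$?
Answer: $- \frac{9823115334524724}{66833} \approx -1.4698 \cdot 10^{11}$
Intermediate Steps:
$w = \frac{488804}{334165}$ ($w = \left(-488804\right) \left(- \frac{1}{334165}\right) = \frac{488804}{334165} \approx 1.4628$)
$\left(435496 - 16276\right) \left(w - 350605\right) = \left(435496 - 16276\right) \left(\frac{488804}{334165} - 350605\right) = 419220 \left(- \frac{117159431021}{334165}\right) = - \frac{9823115334524724}{66833}$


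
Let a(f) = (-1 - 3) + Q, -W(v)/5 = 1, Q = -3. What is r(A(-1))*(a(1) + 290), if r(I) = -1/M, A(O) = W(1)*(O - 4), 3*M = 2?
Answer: -849/2 ≈ -424.50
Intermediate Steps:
M = ⅔ (M = (⅓)*2 = ⅔ ≈ 0.66667)
W(v) = -5 (W(v) = -5*1 = -5)
a(f) = -7 (a(f) = (-1 - 3) - 3 = -4 - 3 = -7)
A(O) = 20 - 5*O (A(O) = -5*(O - 4) = -5*(-4 + O) = 20 - 5*O)
r(I) = -3/2 (r(I) = -1/⅔ = -1*3/2 = -3/2)
r(A(-1))*(a(1) + 290) = -3*(-7 + 290)/2 = -3/2*283 = -849/2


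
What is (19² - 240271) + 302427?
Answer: 62517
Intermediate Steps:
(19² - 240271) + 302427 = (361 - 240271) + 302427 = -239910 + 302427 = 62517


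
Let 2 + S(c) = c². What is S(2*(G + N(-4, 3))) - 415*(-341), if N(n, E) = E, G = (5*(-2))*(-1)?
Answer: 142189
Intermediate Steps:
G = 10 (G = -10*(-1) = 10)
S(c) = -2 + c²
S(2*(G + N(-4, 3))) - 415*(-341) = (-2 + (2*(10 + 3))²) - 415*(-341) = (-2 + (2*13)²) + 141515 = (-2 + 26²) + 141515 = (-2 + 676) + 141515 = 674 + 141515 = 142189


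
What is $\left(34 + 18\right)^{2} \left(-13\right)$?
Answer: $-35152$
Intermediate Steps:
$\left(34 + 18\right)^{2} \left(-13\right) = 52^{2} \left(-13\right) = 2704 \left(-13\right) = -35152$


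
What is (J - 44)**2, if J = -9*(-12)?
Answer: 4096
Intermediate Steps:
J = 108
(J - 44)**2 = (108 - 44)**2 = 64**2 = 4096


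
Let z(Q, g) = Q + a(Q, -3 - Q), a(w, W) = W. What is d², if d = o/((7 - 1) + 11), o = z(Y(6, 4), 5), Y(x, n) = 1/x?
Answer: 9/289 ≈ 0.031142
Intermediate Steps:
z(Q, g) = -3 (z(Q, g) = Q + (-3 - Q) = -3)
o = -3
d = -3/17 (d = -3/((7 - 1) + 11) = -3/(6 + 11) = -3/17 ≈ -0.17647)
d² = (-3/17)² = 9/289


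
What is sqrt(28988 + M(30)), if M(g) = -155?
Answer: sqrt(28833) ≈ 169.80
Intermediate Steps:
sqrt(28988 + M(30)) = sqrt(28988 - 155) = sqrt(28833)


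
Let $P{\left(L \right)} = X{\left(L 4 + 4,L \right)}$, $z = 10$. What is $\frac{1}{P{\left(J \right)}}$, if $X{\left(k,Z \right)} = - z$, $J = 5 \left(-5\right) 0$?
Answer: $- \frac{1}{10} \approx -0.1$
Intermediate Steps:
$J = 0$ ($J = \left(-25\right) 0 = 0$)
$X{\left(k,Z \right)} = -10$ ($X{\left(k,Z \right)} = \left(-1\right) 10 = -10$)
$P{\left(L \right)} = -10$
$\frac{1}{P{\left(J \right)}} = \frac{1}{-10} = - \frac{1}{10}$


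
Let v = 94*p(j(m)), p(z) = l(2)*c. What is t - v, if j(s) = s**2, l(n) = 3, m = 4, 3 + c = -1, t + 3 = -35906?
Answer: -34781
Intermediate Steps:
t = -35909 (t = -3 - 35906 = -35909)
c = -4 (c = -3 - 1 = -4)
p(z) = -12 (p(z) = 3*(-4) = -12)
v = -1128 (v = 94*(-12) = -1128)
t - v = -35909 - 1*(-1128) = -35909 + 1128 = -34781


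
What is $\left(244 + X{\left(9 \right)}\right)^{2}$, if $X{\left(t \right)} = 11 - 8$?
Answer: $61009$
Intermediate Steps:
$X{\left(t \right)} = 3$
$\left(244 + X{\left(9 \right)}\right)^{2} = \left(244 + 3\right)^{2} = 247^{2} = 61009$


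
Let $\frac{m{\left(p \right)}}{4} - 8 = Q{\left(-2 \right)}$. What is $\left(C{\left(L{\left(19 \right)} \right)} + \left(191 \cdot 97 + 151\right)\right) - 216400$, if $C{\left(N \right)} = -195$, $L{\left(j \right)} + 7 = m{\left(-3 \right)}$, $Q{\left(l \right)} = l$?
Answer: $-197917$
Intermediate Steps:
$m{\left(p \right)} = 24$ ($m{\left(p \right)} = 32 + 4 \left(-2\right) = 32 - 8 = 24$)
$L{\left(j \right)} = 17$ ($L{\left(j \right)} = -7 + 24 = 17$)
$\left(C{\left(L{\left(19 \right)} \right)} + \left(191 \cdot 97 + 151\right)\right) - 216400 = \left(-195 + \left(191 \cdot 97 + 151\right)\right) - 216400 = \left(-195 + \left(18527 + 151\right)\right) - 216400 = \left(-195 + 18678\right) - 216400 = 18483 - 216400 = -197917$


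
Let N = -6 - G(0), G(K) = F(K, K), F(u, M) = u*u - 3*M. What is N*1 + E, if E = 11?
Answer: 5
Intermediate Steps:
F(u, M) = u**2 - 3*M
G(K) = K**2 - 3*K
N = -6 (N = -6 - 0*(-3 + 0) = -6 - 0*(-3) = -6 - 1*0 = -6 + 0 = -6)
N*1 + E = -6*1 + 11 = -6 + 11 = 5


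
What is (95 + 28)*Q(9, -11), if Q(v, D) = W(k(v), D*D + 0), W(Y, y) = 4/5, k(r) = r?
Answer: 492/5 ≈ 98.400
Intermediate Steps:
W(Y, y) = 4/5 (W(Y, y) = 4*(1/5) = 4/5)
Q(v, D) = 4/5
(95 + 28)*Q(9, -11) = (95 + 28)*(4/5) = 123*(4/5) = 492/5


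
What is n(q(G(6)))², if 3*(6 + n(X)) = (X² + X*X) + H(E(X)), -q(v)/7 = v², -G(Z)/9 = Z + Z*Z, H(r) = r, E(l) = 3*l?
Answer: 444777426836669300316804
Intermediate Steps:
G(Z) = -9*Z - 9*Z² (G(Z) = -9*(Z + Z*Z) = -9*(Z + Z²) = -9*Z - 9*Z²)
q(v) = -7*v²
n(X) = -6 + X + 2*X²/3 (n(X) = -6 + ((X² + X*X) + 3*X)/3 = -6 + ((X² + X²) + 3*X)/3 = -6 + (2*X² + 3*X)/3 = -6 + (X + 2*X²/3) = -6 + X + 2*X²/3)
n(q(G(6)))² = (-6 - 7*2916*(1 + 6)² + 2*(-7*2916*(1 + 6)²)²/3)² = (-6 - 7*(-9*6*7)² + 2*(-7*(-9*6*7)²)²/3)² = (-6 - 7*(-378)² + 2*(-7*(-378)²)²/3)² = (-6 - 7*142884 + 2*(-7*142884)²/3)² = (-6 - 1000188 + (⅔)*(-1000188)²)² = (-6 - 1000188 + (⅔)*1000376035344)² = (-6 - 1000188 + 666917356896)² = 666916356702² = 444777426836669300316804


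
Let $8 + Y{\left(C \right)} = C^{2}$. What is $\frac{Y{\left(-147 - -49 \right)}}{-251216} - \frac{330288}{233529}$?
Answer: $- \frac{7101214541}{4888851772} \approx -1.4525$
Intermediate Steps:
$Y{\left(C \right)} = -8 + C^{2}$
$\frac{Y{\left(-147 - -49 \right)}}{-251216} - \frac{330288}{233529} = \frac{-8 + \left(-147 - -49\right)^{2}}{-251216} - \frac{330288}{233529} = \left(-8 + \left(-147 + 49\right)^{2}\right) \left(- \frac{1}{251216}\right) - \frac{110096}{77843} = \left(-8 + \left(-98\right)^{2}\right) \left(- \frac{1}{251216}\right) - \frac{110096}{77843} = \left(-8 + 9604\right) \left(- \frac{1}{251216}\right) - \frac{110096}{77843} = 9596 \left(- \frac{1}{251216}\right) - \frac{110096}{77843} = - \frac{2399}{62804} - \frac{110096}{77843} = - \frac{7101214541}{4888851772}$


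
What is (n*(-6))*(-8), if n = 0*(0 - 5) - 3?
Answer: -144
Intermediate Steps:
n = -3 (n = 0*(-5) - 3 = 0 - 3 = -3)
(n*(-6))*(-8) = -3*(-6)*(-8) = 18*(-8) = -144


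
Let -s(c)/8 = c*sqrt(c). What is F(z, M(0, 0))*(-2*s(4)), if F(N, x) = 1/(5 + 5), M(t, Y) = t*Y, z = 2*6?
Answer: 64/5 ≈ 12.800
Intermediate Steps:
z = 12
s(c) = -8*c**(3/2) (s(c) = -8*c*sqrt(c) = -8*c**(3/2))
M(t, Y) = Y*t
F(N, x) = 1/10
F(z, M(0, 0))*(-2*s(4)) = (-(-16)*4**(3/2))/10 = (-(-16)*8)/10 = (-2*(-64))/10 = (1/10)*128 = 64/5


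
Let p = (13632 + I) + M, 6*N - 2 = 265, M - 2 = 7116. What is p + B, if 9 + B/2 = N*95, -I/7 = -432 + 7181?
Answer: -18056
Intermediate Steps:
I = -47243 (I = -7*(-432 + 7181) = -7*6749 = -47243)
M = 7118 (M = 2 + 7116 = 7118)
N = 89/2 (N = ⅓ + (⅙)*265 = ⅓ + 265/6 = 89/2 ≈ 44.500)
B = 8437 (B = -18 + 2*((89/2)*95) = -18 + 2*(8455/2) = -18 + 8455 = 8437)
p = -26493 (p = (13632 - 47243) + 7118 = -33611 + 7118 = -26493)
p + B = -26493 + 8437 = -18056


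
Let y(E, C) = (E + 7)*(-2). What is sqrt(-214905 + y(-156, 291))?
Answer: I*sqrt(214607) ≈ 463.26*I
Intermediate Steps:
y(E, C) = -14 - 2*E (y(E, C) = (7 + E)*(-2) = -14 - 2*E)
sqrt(-214905 + y(-156, 291)) = sqrt(-214905 + (-14 - 2*(-156))) = sqrt(-214905 + (-14 + 312)) = sqrt(-214905 + 298) = sqrt(-214607) = I*sqrt(214607)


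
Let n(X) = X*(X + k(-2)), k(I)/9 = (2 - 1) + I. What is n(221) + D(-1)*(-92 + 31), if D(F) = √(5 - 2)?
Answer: 46852 - 61*√3 ≈ 46746.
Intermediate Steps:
k(I) = 9 + 9*I (k(I) = 9*((2 - 1) + I) = 9*(1 + I) = 9 + 9*I)
D(F) = √3
n(X) = X*(-9 + X) (n(X) = X*(X + (9 + 9*(-2))) = X*(X + (9 - 18)) = X*(X - 9) = X*(-9 + X))
n(221) + D(-1)*(-92 + 31) = 221*(-9 + 221) + √3*(-92 + 31) = 221*212 + √3*(-61) = 46852 - 61*√3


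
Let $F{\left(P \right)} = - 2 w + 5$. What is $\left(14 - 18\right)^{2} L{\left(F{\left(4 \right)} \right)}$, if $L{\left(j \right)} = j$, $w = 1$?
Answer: $48$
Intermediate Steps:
$F{\left(P \right)} = 3$ ($F{\left(P \right)} = \left(-2\right) 1 + 5 = -2 + 5 = 3$)
$\left(14 - 18\right)^{2} L{\left(F{\left(4 \right)} \right)} = \left(14 - 18\right)^{2} \cdot 3 = \left(-4\right)^{2} \cdot 3 = 16 \cdot 3 = 48$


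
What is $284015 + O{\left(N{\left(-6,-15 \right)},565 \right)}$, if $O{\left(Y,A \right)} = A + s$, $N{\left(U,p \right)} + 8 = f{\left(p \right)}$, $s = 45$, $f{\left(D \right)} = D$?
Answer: $284625$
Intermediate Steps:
$N{\left(U,p \right)} = -8 + p$
$O{\left(Y,A \right)} = 45 + A$ ($O{\left(Y,A \right)} = A + 45 = 45 + A$)
$284015 + O{\left(N{\left(-6,-15 \right)},565 \right)} = 284015 + \left(45 + 565\right) = 284015 + 610 = 284625$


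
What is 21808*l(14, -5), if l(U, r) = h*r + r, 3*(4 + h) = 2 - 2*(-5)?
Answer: -109040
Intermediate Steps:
h = 0 (h = -4 + (2 - 2*(-5))/3 = -4 + (2 + 10)/3 = -4 + (1/3)*12 = -4 + 4 = 0)
l(U, r) = r (l(U, r) = 0*r + r = 0 + r = r)
21808*l(14, -5) = 21808*(-5) = -109040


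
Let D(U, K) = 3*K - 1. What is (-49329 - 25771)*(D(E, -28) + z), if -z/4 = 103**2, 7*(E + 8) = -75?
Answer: 3193327100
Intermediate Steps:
E = -131/7 (E = -8 + (1/7)*(-75) = -8 - 75/7 = -131/7 ≈ -18.714)
z = -42436 (z = -4*103**2 = -4*10609 = -42436)
D(U, K) = -1 + 3*K
(-49329 - 25771)*(D(E, -28) + z) = (-49329 - 25771)*((-1 + 3*(-28)) - 42436) = -75100*((-1 - 84) - 42436) = -75100*(-85 - 42436) = -75100*(-42521) = 3193327100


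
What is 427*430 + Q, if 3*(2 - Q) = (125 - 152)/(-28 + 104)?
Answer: 13954521/76 ≈ 1.8361e+5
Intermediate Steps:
Q = 161/76 (Q = 2 - (125 - 152)/(3*(-28 + 104)) = 2 - (-9)/76 = 2 - 1/3*(-27/76) = 2 + 9/76 = 161/76 ≈ 2.1184)
427*430 + Q = 427*430 + 161/76 = 183610 + 161/76 = 13954521/76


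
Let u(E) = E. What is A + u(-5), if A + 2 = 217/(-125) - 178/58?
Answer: -42793/3625 ≈ -11.805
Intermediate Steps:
A = -24668/3625 (A = -2 + (217/(-125) - 178/58) = -2 + (217*(-1/125) - 178*1/58) = -2 + (-217/125 - 89/29) = -2 - 17418/3625 = -24668/3625 ≈ -6.8050)
A + u(-5) = -24668/3625 - 5 = -42793/3625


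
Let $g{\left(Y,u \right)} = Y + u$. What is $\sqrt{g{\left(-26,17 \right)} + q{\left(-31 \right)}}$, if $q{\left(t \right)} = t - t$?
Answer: $3 i \approx 3.0 i$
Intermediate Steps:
$q{\left(t \right)} = 0$
$\sqrt{g{\left(-26,17 \right)} + q{\left(-31 \right)}} = \sqrt{\left(-26 + 17\right) + 0} = \sqrt{-9 + 0} = \sqrt{-9} = 3 i$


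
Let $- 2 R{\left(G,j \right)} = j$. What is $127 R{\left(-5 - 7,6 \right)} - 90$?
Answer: $-471$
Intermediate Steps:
$R{\left(G,j \right)} = - \frac{j}{2}$
$127 R{\left(-5 - 7,6 \right)} - 90 = 127 \left(\left(- \frac{1}{2}\right) 6\right) - 90 = 127 \left(-3\right) - 90 = -381 - 90 = -471$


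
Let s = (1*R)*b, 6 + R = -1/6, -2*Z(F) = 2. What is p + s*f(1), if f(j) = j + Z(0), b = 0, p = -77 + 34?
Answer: -43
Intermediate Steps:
p = -43
Z(F) = -1 (Z(F) = -½*2 = -1)
R = -37/6 (R = -6 - 1/6 = -6 - 1*⅙ = -6 - ⅙ = -37/6 ≈ -6.1667)
f(j) = -1 + j (f(j) = j - 1 = -1 + j)
s = 0 (s = (1*(-37/6))*0 = -37/6*0 = 0)
p + s*f(1) = -43 + 0*(-1 + 1) = -43 + 0*0 = -43 + 0 = -43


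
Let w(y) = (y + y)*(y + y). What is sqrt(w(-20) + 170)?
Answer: sqrt(1770) ≈ 42.071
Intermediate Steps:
w(y) = 4*y**2 (w(y) = (2*y)*(2*y) = 4*y**2)
sqrt(w(-20) + 170) = sqrt(4*(-20)**2 + 170) = sqrt(4*400 + 170) = sqrt(1600 + 170) = sqrt(1770)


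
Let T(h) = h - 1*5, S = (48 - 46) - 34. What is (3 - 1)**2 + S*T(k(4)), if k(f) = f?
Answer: 36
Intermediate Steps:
S = -32 (S = 2 - 34 = -32)
T(h) = -5 + h (T(h) = h - 5 = -5 + h)
(3 - 1)**2 + S*T(k(4)) = (3 - 1)**2 - 32*(-5 + 4) = 2**2 - 32*(-1) = 4 + 32 = 36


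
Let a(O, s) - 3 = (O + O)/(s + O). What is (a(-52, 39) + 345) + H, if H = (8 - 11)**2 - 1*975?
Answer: -610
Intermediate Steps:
a(O, s) = 3 + 2*O/(O + s) (a(O, s) = 3 + (O + O)/(s + O) = 3 + (2*O)/(O + s) = 3 + 2*O/(O + s))
H = -966 (H = (-3)**2 - 975 = 9 - 975 = -966)
(a(-52, 39) + 345) + H = ((3*39 + 5*(-52))/(-52 + 39) + 345) - 966 = ((117 - 260)/(-13) + 345) - 966 = (-1/13*(-143) + 345) - 966 = (11 + 345) - 966 = 356 - 966 = -610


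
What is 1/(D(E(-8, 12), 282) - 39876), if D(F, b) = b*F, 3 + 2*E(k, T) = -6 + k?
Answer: -1/42273 ≈ -2.3656e-5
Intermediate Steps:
E(k, T) = -9/2 + k/2 (E(k, T) = -3/2 + (-6 + k)/2 = -3/2 + (-3 + k/2) = -9/2 + k/2)
D(F, b) = F*b
1/(D(E(-8, 12), 282) - 39876) = 1/((-9/2 + (1/2)*(-8))*282 - 39876) = 1/((-9/2 - 4)*282 - 39876) = 1/(-17/2*282 - 39876) = 1/(-2397 - 39876) = 1/(-42273) = -1/42273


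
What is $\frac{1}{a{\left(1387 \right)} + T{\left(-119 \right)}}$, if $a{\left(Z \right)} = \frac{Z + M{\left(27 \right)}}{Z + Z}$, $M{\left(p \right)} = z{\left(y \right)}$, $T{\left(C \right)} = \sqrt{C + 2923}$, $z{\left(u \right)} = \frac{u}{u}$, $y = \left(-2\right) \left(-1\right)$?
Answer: $- \frac{481289}{2696883320} + \frac{1923769 \sqrt{701}}{2696883320} \approx 0.018708$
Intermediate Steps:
$y = 2$
$z{\left(u \right)} = 1$
$T{\left(C \right)} = \sqrt{2923 + C}$
$M{\left(p \right)} = 1$
$a{\left(Z \right)} = \frac{1 + Z}{2 Z}$ ($a{\left(Z \right)} = \frac{Z + 1}{Z + Z} = \frac{1 + Z}{2 Z}$)
$\frac{1}{a{\left(1387 \right)} + T{\left(-119 \right)}} = \frac{1}{\frac{1 + 1387}{2 \cdot 1387} + \sqrt{2923 - 119}} = \frac{1}{\frac{1}{2} \cdot \frac{1}{1387} \cdot 1388 + \sqrt{2804}} = \frac{1}{\frac{694}{1387} + 2 \sqrt{701}}$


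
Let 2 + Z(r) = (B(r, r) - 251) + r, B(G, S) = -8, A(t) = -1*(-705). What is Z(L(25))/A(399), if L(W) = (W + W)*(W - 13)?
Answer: 113/235 ≈ 0.48085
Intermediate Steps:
A(t) = 705
L(W) = 2*W*(-13 + W) (L(W) = (2*W)*(-13 + W) = 2*W*(-13 + W))
Z(r) = -261 + r (Z(r) = -2 + ((-8 - 251) + r) = -2 + (-259 + r) = -261 + r)
Z(L(25))/A(399) = (-261 + 2*25*(-13 + 25))/705 = (-261 + 2*25*12)*(1/705) = (-261 + 600)*(1/705) = 339*(1/705) = 113/235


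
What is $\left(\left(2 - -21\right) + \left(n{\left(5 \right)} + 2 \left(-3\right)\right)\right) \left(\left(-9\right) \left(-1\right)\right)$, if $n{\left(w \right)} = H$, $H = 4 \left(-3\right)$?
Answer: $45$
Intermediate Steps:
$H = -12$
$n{\left(w \right)} = -12$
$\left(\left(2 - -21\right) + \left(n{\left(5 \right)} + 2 \left(-3\right)\right)\right) \left(\left(-9\right) \left(-1\right)\right) = \left(\left(2 - -21\right) + \left(-12 + 2 \left(-3\right)\right)\right) \left(\left(-9\right) \left(-1\right)\right) = \left(\left(2 + 21\right) - 18\right) 9 = \left(23 - 18\right) 9 = 5 \cdot 9 = 45$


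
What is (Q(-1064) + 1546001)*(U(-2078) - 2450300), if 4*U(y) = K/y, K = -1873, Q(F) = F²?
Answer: -54544511633403519/8312 ≈ -6.5621e+12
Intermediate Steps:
U(y) = -1873/(4*y) (U(y) = (-1873/y)/4 = -1873/(4*y))
(Q(-1064) + 1546001)*(U(-2078) - 2450300) = ((-1064)² + 1546001)*(-1873/4/(-2078) - 2450300) = (1132096 + 1546001)*(-1873/4*(-1/2078) - 2450300) = 2678097*(1873/8312 - 2450300) = 2678097*(-20366891727/8312) = -54544511633403519/8312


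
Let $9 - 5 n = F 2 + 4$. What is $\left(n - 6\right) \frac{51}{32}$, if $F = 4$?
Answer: $- \frac{1683}{160} \approx -10.519$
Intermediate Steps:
$n = - \frac{3}{5}$ ($n = \frac{9}{5} - \frac{4 \cdot 2 + 4}{5} = \frac{9}{5} - \frac{8 + 4}{5} = \frac{9}{5} - \frac{12}{5} = - \frac{3}{5} \approx -0.6$)
$\left(n - 6\right) \frac{51}{32} = \left(- \frac{3}{5} - 6\right) \frac{51}{32} = - \frac{33 \cdot 51 \cdot \frac{1}{32}}{5} = \left(- \frac{33}{5}\right) \frac{51}{32} = - \frac{1683}{160}$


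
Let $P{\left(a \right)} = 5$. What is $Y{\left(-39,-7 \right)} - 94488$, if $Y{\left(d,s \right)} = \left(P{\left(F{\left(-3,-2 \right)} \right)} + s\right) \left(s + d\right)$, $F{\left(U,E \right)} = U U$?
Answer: $-94396$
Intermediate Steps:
$F{\left(U,E \right)} = U^{2}$
$Y{\left(d,s \right)} = \left(5 + s\right) \left(d + s\right)$ ($Y{\left(d,s \right)} = \left(5 + s\right) \left(s + d\right) = \left(5 + s\right) \left(d + s\right)$)
$Y{\left(-39,-7 \right)} - 94488 = \left(\left(-7\right)^{2} + 5 \left(-39\right) + 5 \left(-7\right) - -273\right) - 94488 = \left(49 - 195 - 35 + 273\right) - 94488 = 92 - 94488 = -94396$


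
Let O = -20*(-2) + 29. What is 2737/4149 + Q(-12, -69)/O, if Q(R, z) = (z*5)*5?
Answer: -100988/4149 ≈ -24.340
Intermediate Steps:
O = 69 (O = 40 + 29 = 69)
Q(R, z) = 25*z (Q(R, z) = (5*z)*5 = 25*z)
2737/4149 + Q(-12, -69)/O = 2737/4149 + (25*(-69))/69 = 2737*(1/4149) - 1725*1/69 = 2737/4149 - 25 = -100988/4149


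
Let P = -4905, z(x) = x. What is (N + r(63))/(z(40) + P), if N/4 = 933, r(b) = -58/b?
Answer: -235058/306495 ≈ -0.76692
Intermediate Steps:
N = 3732 (N = 4*933 = 3732)
(N + r(63))/(z(40) + P) = (3732 - 58/63)/(40 - 4905) = (3732 - 58*1/63)/(-4865) = (3732 - 58/63)*(-1/4865) = (235058/63)*(-1/4865) = -235058/306495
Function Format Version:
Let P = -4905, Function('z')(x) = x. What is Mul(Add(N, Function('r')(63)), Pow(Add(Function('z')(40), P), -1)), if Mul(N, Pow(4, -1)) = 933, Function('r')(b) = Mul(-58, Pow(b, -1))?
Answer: Rational(-235058, 306495) ≈ -0.76692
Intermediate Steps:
N = 3732 (N = Mul(4, 933) = 3732)
Mul(Add(N, Function('r')(63)), Pow(Add(Function('z')(40), P), -1)) = Mul(Add(3732, Mul(-58, Pow(63, -1))), Pow(Add(40, -4905), -1)) = Mul(Add(3732, Mul(-58, Rational(1, 63))), Pow(-4865, -1)) = Mul(Add(3732, Rational(-58, 63)), Rational(-1, 4865)) = Mul(Rational(235058, 63), Rational(-1, 4865)) = Rational(-235058, 306495)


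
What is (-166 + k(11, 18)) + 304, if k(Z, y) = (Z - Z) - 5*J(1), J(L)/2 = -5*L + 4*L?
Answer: 148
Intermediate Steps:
J(L) = -2*L (J(L) = 2*(-5*L + 4*L) = 2*(-L) = -2*L)
k(Z, y) = 10 (k(Z, y) = (Z - Z) - (-10) = 0 - 5*(-2) = 0 + 10 = 10)
(-166 + k(11, 18)) + 304 = (-166 + 10) + 304 = -156 + 304 = 148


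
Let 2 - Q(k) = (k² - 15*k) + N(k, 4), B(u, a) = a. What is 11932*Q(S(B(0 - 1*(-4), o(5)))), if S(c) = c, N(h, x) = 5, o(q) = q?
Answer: 560804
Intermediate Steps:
Q(k) = -3 - k² + 15*k (Q(k) = 2 - ((k² - 15*k) + 5) = 2 - (5 + k² - 15*k) = 2 + (-5 - k² + 15*k) = -3 - k² + 15*k)
11932*Q(S(B(0 - 1*(-4), o(5)))) = 11932*(-3 - 1*5² + 15*5) = 11932*(-3 - 1*25 + 75) = 11932*(-3 - 25 + 75) = 11932*47 = 560804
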